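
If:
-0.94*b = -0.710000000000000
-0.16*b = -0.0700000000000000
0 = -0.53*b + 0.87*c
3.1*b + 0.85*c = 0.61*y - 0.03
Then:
No Solution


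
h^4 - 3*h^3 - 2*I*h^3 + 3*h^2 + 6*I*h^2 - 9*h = h*(h - 3)*(h - 3*I)*(h + I)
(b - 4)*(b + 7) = b^2 + 3*b - 28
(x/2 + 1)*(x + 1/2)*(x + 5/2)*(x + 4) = x^4/2 + 9*x^3/2 + 109*x^2/8 + 63*x/4 + 5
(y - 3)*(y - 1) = y^2 - 4*y + 3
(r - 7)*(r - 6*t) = r^2 - 6*r*t - 7*r + 42*t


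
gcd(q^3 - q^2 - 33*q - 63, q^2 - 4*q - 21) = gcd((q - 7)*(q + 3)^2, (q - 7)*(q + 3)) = q^2 - 4*q - 21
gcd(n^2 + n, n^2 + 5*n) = n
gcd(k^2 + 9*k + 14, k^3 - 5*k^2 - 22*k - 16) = k + 2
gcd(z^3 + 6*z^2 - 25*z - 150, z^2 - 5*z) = z - 5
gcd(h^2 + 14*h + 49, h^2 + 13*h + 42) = h + 7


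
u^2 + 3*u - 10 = (u - 2)*(u + 5)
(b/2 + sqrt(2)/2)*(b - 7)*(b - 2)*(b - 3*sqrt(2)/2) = b^4/2 - 9*b^3/2 - sqrt(2)*b^3/4 + 9*sqrt(2)*b^2/4 + 11*b^2/2 - 7*sqrt(2)*b/2 + 27*b/2 - 21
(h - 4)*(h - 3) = h^2 - 7*h + 12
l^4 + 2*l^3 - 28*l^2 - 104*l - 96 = (l - 6)*(l + 2)^2*(l + 4)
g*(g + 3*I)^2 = g^3 + 6*I*g^2 - 9*g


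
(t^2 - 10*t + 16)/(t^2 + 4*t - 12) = (t - 8)/(t + 6)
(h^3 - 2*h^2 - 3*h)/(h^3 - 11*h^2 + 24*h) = (h + 1)/(h - 8)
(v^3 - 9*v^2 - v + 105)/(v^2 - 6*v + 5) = (v^2 - 4*v - 21)/(v - 1)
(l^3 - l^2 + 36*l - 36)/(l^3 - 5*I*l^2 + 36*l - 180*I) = (l - 1)/(l - 5*I)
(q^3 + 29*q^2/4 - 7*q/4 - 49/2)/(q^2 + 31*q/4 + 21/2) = (4*q^3 + 29*q^2 - 7*q - 98)/(4*q^2 + 31*q + 42)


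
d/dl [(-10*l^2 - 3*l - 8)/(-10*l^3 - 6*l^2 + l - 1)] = (-100*l^4 - 60*l^3 - 268*l^2 - 76*l + 11)/(100*l^6 + 120*l^5 + 16*l^4 + 8*l^3 + 13*l^2 - 2*l + 1)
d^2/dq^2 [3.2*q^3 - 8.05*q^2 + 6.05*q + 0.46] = 19.2*q - 16.1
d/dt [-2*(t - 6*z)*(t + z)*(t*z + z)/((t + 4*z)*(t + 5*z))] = 2*z*(-t^4 - 18*t^3*z - 21*t^2*z^2 - 14*t^2*z + 200*t*z^3 - 52*t*z^2 + 120*z^4 + 46*z^3)/(t^4 + 18*t^3*z + 121*t^2*z^2 + 360*t*z^3 + 400*z^4)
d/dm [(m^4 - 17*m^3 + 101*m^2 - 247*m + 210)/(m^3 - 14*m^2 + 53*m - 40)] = (m^4 - 18*m^3 + 91*m^2 - 108*m - 50)/(m^4 - 18*m^3 + 97*m^2 - 144*m + 64)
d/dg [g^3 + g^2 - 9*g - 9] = 3*g^2 + 2*g - 9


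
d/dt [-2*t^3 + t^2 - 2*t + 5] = -6*t^2 + 2*t - 2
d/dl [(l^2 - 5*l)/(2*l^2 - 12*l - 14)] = (-l^2 - 14*l + 35)/(2*(l^4 - 12*l^3 + 22*l^2 + 84*l + 49))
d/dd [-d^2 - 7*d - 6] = -2*d - 7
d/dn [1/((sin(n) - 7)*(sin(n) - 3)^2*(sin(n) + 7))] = (-4*sin(n)^2 + 6*sin(n) + 98)*cos(n)/((sin(n) - 7)^2*(sin(n) - 3)^3*(sin(n) + 7)^2)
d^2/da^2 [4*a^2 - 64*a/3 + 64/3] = 8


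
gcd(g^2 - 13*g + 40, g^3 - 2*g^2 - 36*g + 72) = 1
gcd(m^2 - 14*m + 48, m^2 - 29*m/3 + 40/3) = m - 8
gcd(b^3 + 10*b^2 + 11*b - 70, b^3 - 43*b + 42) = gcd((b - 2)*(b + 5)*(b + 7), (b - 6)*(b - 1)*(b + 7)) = b + 7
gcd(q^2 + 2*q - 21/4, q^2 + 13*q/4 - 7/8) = q + 7/2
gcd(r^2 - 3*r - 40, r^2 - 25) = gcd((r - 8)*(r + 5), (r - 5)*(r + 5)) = r + 5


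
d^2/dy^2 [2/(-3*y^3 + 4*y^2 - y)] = 4*(y*(9*y - 4)*(3*y^2 - 4*y + 1) - (9*y^2 - 8*y + 1)^2)/(y^3*(3*y^2 - 4*y + 1)^3)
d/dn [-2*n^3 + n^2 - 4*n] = -6*n^2 + 2*n - 4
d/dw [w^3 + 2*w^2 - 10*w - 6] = 3*w^2 + 4*w - 10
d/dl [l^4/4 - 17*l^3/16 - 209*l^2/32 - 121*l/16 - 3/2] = l^3 - 51*l^2/16 - 209*l/16 - 121/16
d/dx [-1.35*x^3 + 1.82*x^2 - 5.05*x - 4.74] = -4.05*x^2 + 3.64*x - 5.05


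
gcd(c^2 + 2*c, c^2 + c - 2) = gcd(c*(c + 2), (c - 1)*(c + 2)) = c + 2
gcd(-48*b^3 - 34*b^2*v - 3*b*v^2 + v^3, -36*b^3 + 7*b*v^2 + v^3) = 3*b + v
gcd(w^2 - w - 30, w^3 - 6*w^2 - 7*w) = 1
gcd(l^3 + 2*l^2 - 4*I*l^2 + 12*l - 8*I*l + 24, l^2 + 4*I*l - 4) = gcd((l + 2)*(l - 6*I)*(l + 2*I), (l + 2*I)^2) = l + 2*I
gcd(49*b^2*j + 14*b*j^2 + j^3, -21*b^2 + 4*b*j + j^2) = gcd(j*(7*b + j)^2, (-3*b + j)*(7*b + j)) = 7*b + j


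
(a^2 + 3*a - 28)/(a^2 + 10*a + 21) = (a - 4)/(a + 3)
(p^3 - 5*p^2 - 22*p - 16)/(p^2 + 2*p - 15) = (p^3 - 5*p^2 - 22*p - 16)/(p^2 + 2*p - 15)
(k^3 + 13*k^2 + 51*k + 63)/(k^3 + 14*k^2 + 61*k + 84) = (k + 3)/(k + 4)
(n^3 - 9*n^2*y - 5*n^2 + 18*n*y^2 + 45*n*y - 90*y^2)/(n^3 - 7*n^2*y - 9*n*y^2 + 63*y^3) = (-n^2 + 6*n*y + 5*n - 30*y)/(-n^2 + 4*n*y + 21*y^2)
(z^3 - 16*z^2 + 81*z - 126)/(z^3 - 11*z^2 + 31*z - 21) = (z - 6)/(z - 1)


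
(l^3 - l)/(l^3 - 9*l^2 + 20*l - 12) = l*(l + 1)/(l^2 - 8*l + 12)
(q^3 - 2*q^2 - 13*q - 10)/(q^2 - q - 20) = (q^2 + 3*q + 2)/(q + 4)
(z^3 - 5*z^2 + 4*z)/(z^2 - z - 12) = z*(z - 1)/(z + 3)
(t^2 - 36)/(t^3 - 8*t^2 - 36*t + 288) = 1/(t - 8)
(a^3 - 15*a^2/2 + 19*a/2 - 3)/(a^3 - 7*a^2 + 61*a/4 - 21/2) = 2*(2*a^3 - 15*a^2 + 19*a - 6)/(4*a^3 - 28*a^2 + 61*a - 42)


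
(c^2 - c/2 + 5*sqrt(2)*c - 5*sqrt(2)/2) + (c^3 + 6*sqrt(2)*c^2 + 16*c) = c^3 + c^2 + 6*sqrt(2)*c^2 + 5*sqrt(2)*c + 31*c/2 - 5*sqrt(2)/2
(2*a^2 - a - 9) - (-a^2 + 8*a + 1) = 3*a^2 - 9*a - 10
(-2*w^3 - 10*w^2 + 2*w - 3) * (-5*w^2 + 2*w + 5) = 10*w^5 + 46*w^4 - 40*w^3 - 31*w^2 + 4*w - 15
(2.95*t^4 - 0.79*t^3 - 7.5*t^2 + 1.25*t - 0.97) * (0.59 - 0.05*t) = -0.1475*t^5 + 1.78*t^4 - 0.0911*t^3 - 4.4875*t^2 + 0.786*t - 0.5723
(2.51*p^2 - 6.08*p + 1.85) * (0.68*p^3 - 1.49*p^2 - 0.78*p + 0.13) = 1.7068*p^5 - 7.8743*p^4 + 8.3594*p^3 + 2.3122*p^2 - 2.2334*p + 0.2405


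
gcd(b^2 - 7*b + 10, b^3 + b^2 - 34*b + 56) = b - 2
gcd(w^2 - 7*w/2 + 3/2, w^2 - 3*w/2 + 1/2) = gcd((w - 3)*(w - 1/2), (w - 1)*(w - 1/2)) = w - 1/2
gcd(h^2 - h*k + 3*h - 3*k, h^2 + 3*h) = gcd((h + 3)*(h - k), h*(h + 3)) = h + 3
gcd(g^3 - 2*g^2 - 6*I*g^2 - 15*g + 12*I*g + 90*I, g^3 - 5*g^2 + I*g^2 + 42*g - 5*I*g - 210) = g^2 + g*(-5 - 6*I) + 30*I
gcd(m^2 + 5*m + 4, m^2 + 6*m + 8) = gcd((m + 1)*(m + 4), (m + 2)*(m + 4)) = m + 4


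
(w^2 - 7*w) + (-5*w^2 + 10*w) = -4*w^2 + 3*w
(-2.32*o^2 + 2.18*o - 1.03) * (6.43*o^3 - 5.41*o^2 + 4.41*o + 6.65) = -14.9176*o^5 + 26.5686*o^4 - 28.6479*o^3 - 0.241899999999998*o^2 + 9.9547*o - 6.8495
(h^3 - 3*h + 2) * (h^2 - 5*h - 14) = h^5 - 5*h^4 - 17*h^3 + 17*h^2 + 32*h - 28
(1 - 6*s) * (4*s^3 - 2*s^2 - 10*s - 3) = -24*s^4 + 16*s^3 + 58*s^2 + 8*s - 3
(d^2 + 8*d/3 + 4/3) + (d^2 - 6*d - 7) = 2*d^2 - 10*d/3 - 17/3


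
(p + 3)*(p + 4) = p^2 + 7*p + 12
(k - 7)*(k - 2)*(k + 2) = k^3 - 7*k^2 - 4*k + 28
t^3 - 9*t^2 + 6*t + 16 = (t - 8)*(t - 2)*(t + 1)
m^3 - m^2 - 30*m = m*(m - 6)*(m + 5)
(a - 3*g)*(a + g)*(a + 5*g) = a^3 + 3*a^2*g - 13*a*g^2 - 15*g^3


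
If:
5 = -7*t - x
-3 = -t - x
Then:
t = -4/3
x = 13/3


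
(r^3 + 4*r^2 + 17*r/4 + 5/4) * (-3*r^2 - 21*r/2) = -3*r^5 - 45*r^4/2 - 219*r^3/4 - 387*r^2/8 - 105*r/8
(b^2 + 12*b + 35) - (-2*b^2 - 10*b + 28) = 3*b^2 + 22*b + 7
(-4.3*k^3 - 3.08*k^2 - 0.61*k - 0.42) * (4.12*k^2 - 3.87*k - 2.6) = -17.716*k^5 + 3.9514*k^4 + 20.5864*k^3 + 8.6383*k^2 + 3.2114*k + 1.092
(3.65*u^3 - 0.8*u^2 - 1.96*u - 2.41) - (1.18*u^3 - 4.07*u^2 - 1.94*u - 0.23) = 2.47*u^3 + 3.27*u^2 - 0.02*u - 2.18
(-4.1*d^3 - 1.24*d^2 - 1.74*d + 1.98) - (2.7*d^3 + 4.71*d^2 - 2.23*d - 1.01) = -6.8*d^3 - 5.95*d^2 + 0.49*d + 2.99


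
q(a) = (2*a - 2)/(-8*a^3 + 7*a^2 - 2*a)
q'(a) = (2*a - 2)*(24*a^2 - 14*a + 2)/(-8*a^3 + 7*a^2 - 2*a)^2 + 2/(-8*a^3 + 7*a^2 - 2*a)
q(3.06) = -0.02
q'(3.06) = 0.01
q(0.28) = 7.71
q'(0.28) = -9.12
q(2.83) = -0.03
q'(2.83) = 0.02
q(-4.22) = -0.01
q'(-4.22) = -0.01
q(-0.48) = -0.86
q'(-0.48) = -2.95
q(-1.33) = -0.14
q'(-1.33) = -0.20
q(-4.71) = -0.01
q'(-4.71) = -0.00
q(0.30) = 7.53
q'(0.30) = -9.13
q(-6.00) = -0.00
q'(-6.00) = 0.00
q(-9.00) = 0.00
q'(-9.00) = 0.00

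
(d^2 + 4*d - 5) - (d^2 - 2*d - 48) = 6*d + 43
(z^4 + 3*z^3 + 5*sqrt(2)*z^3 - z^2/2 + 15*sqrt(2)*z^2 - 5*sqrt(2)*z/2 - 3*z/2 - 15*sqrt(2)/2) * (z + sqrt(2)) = z^5 + 3*z^4 + 6*sqrt(2)*z^4 + 19*z^3/2 + 18*sqrt(2)*z^3 - 3*sqrt(2)*z^2 + 57*z^2/2 - 9*sqrt(2)*z - 5*z - 15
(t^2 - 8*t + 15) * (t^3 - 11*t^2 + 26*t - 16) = t^5 - 19*t^4 + 129*t^3 - 389*t^2 + 518*t - 240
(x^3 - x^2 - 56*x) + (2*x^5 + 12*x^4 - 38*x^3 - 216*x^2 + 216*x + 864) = 2*x^5 + 12*x^4 - 37*x^3 - 217*x^2 + 160*x + 864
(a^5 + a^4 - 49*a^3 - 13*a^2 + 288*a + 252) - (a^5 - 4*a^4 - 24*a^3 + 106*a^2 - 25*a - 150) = 5*a^4 - 25*a^3 - 119*a^2 + 313*a + 402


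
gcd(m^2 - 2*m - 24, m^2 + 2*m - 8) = m + 4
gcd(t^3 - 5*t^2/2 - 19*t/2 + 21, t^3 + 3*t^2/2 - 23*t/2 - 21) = t^2 - t/2 - 21/2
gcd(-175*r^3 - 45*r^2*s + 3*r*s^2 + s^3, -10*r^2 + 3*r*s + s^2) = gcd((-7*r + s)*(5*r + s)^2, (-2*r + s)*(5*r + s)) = 5*r + s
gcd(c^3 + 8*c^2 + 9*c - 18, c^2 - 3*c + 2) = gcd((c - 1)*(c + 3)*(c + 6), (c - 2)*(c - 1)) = c - 1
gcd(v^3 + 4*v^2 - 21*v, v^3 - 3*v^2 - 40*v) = v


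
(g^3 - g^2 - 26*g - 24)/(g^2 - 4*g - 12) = (g^2 + 5*g + 4)/(g + 2)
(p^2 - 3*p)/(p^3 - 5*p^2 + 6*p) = 1/(p - 2)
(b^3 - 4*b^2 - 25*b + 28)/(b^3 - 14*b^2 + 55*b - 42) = (b + 4)/(b - 6)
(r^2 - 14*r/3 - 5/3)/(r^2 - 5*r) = (r + 1/3)/r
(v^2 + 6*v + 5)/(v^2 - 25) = (v + 1)/(v - 5)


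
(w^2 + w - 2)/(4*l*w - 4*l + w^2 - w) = (w + 2)/(4*l + w)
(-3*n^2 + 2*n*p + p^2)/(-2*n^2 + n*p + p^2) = (3*n + p)/(2*n + p)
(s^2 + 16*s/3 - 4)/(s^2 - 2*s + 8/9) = 3*(s + 6)/(3*s - 4)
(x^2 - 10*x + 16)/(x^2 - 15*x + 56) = (x - 2)/(x - 7)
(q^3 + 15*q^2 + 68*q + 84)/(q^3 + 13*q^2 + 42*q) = (q + 2)/q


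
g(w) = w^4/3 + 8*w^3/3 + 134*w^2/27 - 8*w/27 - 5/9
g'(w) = 4*w^3/3 + 8*w^2 + 268*w/27 - 8/27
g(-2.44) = 2.79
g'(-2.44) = 3.74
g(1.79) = 33.53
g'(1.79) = 50.75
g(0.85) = 4.59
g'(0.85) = 14.74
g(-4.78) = -2.97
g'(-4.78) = -10.58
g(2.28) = 65.18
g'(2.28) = 79.73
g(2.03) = 47.26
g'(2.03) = 63.97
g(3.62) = 247.15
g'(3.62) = 203.72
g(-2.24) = 3.43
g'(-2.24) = 2.62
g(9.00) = 4529.78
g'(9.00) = 1709.04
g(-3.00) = 0.00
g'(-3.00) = 5.93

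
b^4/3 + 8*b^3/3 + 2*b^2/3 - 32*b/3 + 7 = (b/3 + 1)*(b - 1)^2*(b + 7)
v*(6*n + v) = 6*n*v + v^2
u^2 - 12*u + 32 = (u - 8)*(u - 4)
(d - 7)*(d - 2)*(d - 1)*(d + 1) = d^4 - 9*d^3 + 13*d^2 + 9*d - 14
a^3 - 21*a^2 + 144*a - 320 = (a - 8)^2*(a - 5)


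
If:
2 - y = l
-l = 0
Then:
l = 0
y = 2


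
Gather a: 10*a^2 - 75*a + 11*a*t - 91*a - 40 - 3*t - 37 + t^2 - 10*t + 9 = 10*a^2 + a*(11*t - 166) + t^2 - 13*t - 68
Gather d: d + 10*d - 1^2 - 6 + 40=11*d + 33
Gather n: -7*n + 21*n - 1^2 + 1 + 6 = 14*n + 6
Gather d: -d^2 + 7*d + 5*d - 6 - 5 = -d^2 + 12*d - 11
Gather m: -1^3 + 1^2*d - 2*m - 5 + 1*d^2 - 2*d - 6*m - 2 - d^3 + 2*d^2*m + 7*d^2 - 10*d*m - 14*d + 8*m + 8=-d^3 + 8*d^2 - 15*d + m*(2*d^2 - 10*d)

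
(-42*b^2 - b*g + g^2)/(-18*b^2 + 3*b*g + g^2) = (7*b - g)/(3*b - g)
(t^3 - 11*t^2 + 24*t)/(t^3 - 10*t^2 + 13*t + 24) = t/(t + 1)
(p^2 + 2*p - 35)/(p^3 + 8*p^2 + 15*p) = (p^2 + 2*p - 35)/(p*(p^2 + 8*p + 15))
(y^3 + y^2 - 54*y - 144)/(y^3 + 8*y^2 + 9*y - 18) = (y - 8)/(y - 1)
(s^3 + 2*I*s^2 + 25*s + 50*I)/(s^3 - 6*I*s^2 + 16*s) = (s^2 + 25)/(s*(s - 8*I))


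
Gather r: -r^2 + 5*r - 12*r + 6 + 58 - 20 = -r^2 - 7*r + 44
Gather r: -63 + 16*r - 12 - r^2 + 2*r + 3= -r^2 + 18*r - 72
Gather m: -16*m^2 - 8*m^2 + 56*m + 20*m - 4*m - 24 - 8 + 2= -24*m^2 + 72*m - 30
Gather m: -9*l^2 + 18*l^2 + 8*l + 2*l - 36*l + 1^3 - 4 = 9*l^2 - 26*l - 3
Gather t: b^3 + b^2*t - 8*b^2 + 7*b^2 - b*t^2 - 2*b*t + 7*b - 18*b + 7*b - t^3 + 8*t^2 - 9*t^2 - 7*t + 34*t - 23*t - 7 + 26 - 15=b^3 - b^2 - 4*b - t^3 + t^2*(-b - 1) + t*(b^2 - 2*b + 4) + 4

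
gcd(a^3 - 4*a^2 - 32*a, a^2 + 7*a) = a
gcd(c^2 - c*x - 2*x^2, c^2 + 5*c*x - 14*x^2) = -c + 2*x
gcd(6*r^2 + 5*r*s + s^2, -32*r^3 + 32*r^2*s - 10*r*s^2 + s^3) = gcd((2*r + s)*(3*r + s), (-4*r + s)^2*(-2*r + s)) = 1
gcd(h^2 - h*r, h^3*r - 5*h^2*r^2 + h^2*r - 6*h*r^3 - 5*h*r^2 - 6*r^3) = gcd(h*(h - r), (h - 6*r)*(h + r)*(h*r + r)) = 1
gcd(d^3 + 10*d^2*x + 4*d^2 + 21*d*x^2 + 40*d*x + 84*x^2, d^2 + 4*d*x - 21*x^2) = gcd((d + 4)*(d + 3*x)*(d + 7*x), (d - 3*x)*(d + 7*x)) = d + 7*x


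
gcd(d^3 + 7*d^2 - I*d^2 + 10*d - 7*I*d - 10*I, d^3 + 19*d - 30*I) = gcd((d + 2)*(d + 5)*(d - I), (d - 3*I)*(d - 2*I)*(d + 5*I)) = 1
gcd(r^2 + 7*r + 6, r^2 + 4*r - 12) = r + 6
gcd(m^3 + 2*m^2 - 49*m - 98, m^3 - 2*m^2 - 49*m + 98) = m^2 - 49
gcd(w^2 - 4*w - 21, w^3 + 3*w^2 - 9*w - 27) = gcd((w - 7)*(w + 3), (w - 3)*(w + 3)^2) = w + 3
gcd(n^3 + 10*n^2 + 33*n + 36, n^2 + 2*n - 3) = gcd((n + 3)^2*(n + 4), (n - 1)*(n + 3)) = n + 3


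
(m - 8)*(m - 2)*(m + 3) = m^3 - 7*m^2 - 14*m + 48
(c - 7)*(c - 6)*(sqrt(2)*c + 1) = sqrt(2)*c^3 - 13*sqrt(2)*c^2 + c^2 - 13*c + 42*sqrt(2)*c + 42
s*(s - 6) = s^2 - 6*s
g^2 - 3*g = g*(g - 3)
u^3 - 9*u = u*(u - 3)*(u + 3)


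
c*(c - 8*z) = c^2 - 8*c*z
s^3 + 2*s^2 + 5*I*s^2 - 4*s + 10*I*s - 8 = (s + 2)*(s + I)*(s + 4*I)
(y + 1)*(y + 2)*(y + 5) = y^3 + 8*y^2 + 17*y + 10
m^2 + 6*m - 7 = (m - 1)*(m + 7)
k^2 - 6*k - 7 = (k - 7)*(k + 1)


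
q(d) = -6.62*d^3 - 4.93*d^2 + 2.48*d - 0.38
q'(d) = -19.86*d^2 - 9.86*d + 2.48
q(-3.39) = 192.46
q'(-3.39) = -192.33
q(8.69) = -4695.40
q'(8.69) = -1582.95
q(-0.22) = -1.09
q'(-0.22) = 3.69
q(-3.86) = 297.32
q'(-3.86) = -255.37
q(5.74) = -1400.55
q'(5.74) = -708.46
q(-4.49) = 488.33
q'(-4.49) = -353.63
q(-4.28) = 417.72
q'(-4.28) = -319.12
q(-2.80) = 99.35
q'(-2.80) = -125.61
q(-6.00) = 1237.18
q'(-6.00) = -653.32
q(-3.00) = 126.55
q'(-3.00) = -146.68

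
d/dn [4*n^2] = 8*n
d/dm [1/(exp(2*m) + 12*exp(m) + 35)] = 2*(-exp(m) - 6)*exp(m)/(exp(2*m) + 12*exp(m) + 35)^2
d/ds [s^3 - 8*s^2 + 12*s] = 3*s^2 - 16*s + 12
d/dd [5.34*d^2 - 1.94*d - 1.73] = 10.68*d - 1.94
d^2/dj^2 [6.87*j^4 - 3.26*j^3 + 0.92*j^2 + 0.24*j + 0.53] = 82.44*j^2 - 19.56*j + 1.84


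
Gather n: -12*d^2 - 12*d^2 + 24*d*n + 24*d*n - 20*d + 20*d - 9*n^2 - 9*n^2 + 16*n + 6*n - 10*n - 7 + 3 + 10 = -24*d^2 - 18*n^2 + n*(48*d + 12) + 6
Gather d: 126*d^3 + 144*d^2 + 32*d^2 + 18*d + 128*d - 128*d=126*d^3 + 176*d^2 + 18*d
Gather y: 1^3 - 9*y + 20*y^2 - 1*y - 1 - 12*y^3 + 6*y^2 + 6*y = -12*y^3 + 26*y^2 - 4*y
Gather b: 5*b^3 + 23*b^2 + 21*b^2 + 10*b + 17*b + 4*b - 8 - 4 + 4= 5*b^3 + 44*b^2 + 31*b - 8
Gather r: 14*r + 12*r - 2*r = 24*r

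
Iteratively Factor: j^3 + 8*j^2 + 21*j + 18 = (j + 3)*(j^2 + 5*j + 6) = (j + 2)*(j + 3)*(j + 3)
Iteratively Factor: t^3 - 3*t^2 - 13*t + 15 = (t - 5)*(t^2 + 2*t - 3) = (t - 5)*(t + 3)*(t - 1)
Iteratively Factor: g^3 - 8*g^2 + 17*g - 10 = (g - 5)*(g^2 - 3*g + 2) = (g - 5)*(g - 2)*(g - 1)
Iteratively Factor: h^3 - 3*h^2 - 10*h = (h - 5)*(h^2 + 2*h) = (h - 5)*(h + 2)*(h)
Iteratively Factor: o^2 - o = (o - 1)*(o)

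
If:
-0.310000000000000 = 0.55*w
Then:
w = -0.56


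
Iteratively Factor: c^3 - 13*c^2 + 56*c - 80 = (c - 4)*(c^2 - 9*c + 20) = (c - 5)*(c - 4)*(c - 4)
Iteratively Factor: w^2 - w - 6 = (w - 3)*(w + 2)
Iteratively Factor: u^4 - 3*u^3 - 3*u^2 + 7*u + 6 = (u - 2)*(u^3 - u^2 - 5*u - 3) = (u - 2)*(u + 1)*(u^2 - 2*u - 3) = (u - 3)*(u - 2)*(u + 1)*(u + 1)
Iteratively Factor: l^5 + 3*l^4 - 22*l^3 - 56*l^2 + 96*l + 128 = (l - 2)*(l^4 + 5*l^3 - 12*l^2 - 80*l - 64) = (l - 2)*(l + 4)*(l^3 + l^2 - 16*l - 16) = (l - 2)*(l + 1)*(l + 4)*(l^2 - 16) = (l - 4)*(l - 2)*(l + 1)*(l + 4)*(l + 4)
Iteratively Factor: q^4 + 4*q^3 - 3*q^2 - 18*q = (q)*(q^3 + 4*q^2 - 3*q - 18) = q*(q + 3)*(q^2 + q - 6) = q*(q - 2)*(q + 3)*(q + 3)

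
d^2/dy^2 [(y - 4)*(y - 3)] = 2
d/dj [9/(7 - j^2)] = 18*j/(j^2 - 7)^2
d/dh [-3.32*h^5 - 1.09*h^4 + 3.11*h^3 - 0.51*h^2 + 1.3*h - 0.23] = -16.6*h^4 - 4.36*h^3 + 9.33*h^2 - 1.02*h + 1.3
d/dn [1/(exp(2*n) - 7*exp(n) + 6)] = (7 - 2*exp(n))*exp(n)/(exp(2*n) - 7*exp(n) + 6)^2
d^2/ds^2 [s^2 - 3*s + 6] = 2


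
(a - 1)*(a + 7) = a^2 + 6*a - 7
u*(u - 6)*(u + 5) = u^3 - u^2 - 30*u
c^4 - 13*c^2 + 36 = (c - 3)*(c - 2)*(c + 2)*(c + 3)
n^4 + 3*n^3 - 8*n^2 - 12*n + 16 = (n - 2)*(n - 1)*(n + 2)*(n + 4)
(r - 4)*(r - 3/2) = r^2 - 11*r/2 + 6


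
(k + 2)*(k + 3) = k^2 + 5*k + 6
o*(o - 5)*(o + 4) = o^3 - o^2 - 20*o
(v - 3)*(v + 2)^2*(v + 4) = v^4 + 5*v^3 - 4*v^2 - 44*v - 48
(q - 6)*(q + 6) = q^2 - 36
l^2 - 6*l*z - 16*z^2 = (l - 8*z)*(l + 2*z)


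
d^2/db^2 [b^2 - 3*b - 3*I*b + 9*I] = 2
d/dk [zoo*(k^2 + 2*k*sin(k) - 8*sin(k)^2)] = zoo*(k*cos(k) + k + sin(k) + sin(2*k)/2)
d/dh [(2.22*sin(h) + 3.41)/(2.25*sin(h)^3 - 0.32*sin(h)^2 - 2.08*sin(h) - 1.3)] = (-9.99*sin(h)^3 - 22.3071*sin(h)^2 + 2.1824*sin(h) + 4.2068)*cos(h)/(5.0625*sin(h)^6 - 1.44*sin(h)^5 - 9.2576*sin(h)^4 - 4.5188*sin(h)^3 + 5.1584*sin(h)^2 + 5.408*sin(h) + 1.69)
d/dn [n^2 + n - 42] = 2*n + 1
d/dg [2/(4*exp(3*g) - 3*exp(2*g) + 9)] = (12 - 24*exp(g))*exp(2*g)/(4*exp(3*g) - 3*exp(2*g) + 9)^2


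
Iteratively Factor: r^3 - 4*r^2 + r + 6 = (r - 3)*(r^2 - r - 2) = (r - 3)*(r - 2)*(r + 1)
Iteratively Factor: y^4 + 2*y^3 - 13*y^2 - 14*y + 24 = (y - 1)*(y^3 + 3*y^2 - 10*y - 24) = (y - 1)*(y + 4)*(y^2 - y - 6) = (y - 1)*(y + 2)*(y + 4)*(y - 3)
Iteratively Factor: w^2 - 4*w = (w - 4)*(w)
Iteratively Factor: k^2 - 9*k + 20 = (k - 4)*(k - 5)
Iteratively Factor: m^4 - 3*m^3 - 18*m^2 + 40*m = (m + 4)*(m^3 - 7*m^2 + 10*m) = (m - 2)*(m + 4)*(m^2 - 5*m) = (m - 5)*(m - 2)*(m + 4)*(m)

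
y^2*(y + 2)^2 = y^4 + 4*y^3 + 4*y^2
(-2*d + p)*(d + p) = -2*d^2 - d*p + p^2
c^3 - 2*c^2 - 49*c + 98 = (c - 7)*(c - 2)*(c + 7)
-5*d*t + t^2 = t*(-5*d + t)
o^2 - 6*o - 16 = (o - 8)*(o + 2)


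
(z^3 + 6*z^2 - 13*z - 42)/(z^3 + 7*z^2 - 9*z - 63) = (z + 2)/(z + 3)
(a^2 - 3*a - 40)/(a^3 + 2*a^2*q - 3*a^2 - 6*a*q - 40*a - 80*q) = 1/(a + 2*q)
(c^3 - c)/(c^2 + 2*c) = (c^2 - 1)/(c + 2)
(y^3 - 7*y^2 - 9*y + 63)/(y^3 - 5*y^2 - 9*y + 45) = (y - 7)/(y - 5)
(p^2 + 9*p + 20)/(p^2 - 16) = (p + 5)/(p - 4)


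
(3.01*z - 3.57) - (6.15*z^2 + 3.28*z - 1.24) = -6.15*z^2 - 0.27*z - 2.33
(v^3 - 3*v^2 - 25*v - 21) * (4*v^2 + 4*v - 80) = 4*v^5 - 8*v^4 - 192*v^3 + 56*v^2 + 1916*v + 1680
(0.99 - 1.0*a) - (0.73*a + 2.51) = -1.73*a - 1.52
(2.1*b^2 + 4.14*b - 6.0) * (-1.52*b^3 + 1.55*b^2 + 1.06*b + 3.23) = -3.192*b^5 - 3.0378*b^4 + 17.763*b^3 + 1.8714*b^2 + 7.0122*b - 19.38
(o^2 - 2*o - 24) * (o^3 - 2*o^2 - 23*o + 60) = o^5 - 4*o^4 - 43*o^3 + 154*o^2 + 432*o - 1440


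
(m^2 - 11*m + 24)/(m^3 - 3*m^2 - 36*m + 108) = (m - 8)/(m^2 - 36)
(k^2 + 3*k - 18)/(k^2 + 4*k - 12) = (k - 3)/(k - 2)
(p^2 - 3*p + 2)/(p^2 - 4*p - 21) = (-p^2 + 3*p - 2)/(-p^2 + 4*p + 21)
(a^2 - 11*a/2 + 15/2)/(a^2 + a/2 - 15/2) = (a - 3)/(a + 3)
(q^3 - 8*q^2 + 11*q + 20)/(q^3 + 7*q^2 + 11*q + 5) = (q^2 - 9*q + 20)/(q^2 + 6*q + 5)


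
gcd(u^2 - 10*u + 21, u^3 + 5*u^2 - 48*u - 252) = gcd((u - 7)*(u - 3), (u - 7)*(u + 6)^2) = u - 7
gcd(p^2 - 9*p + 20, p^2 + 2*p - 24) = p - 4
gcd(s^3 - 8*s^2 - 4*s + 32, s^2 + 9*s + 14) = s + 2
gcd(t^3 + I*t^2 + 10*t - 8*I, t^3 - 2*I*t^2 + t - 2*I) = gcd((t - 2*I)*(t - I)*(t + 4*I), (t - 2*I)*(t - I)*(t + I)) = t^2 - 3*I*t - 2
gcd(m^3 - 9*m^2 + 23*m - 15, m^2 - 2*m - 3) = m - 3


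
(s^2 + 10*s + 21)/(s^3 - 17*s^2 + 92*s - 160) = (s^2 + 10*s + 21)/(s^3 - 17*s^2 + 92*s - 160)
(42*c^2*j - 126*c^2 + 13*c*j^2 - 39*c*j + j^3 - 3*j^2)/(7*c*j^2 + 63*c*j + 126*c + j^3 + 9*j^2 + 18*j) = (6*c*j - 18*c + j^2 - 3*j)/(j^2 + 9*j + 18)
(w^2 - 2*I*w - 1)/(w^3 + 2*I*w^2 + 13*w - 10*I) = (w - I)/(w^2 + 3*I*w + 10)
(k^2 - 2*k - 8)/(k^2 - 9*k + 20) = (k + 2)/(k - 5)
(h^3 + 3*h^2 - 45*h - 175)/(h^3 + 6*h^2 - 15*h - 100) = (h - 7)/(h - 4)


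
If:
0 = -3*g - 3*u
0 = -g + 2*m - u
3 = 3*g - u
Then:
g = 3/4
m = 0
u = -3/4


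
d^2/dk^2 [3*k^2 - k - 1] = 6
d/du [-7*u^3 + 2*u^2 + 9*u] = -21*u^2 + 4*u + 9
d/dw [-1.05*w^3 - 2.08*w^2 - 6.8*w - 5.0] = -3.15*w^2 - 4.16*w - 6.8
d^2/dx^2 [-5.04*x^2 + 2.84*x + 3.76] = -10.0800000000000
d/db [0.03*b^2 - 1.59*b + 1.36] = 0.06*b - 1.59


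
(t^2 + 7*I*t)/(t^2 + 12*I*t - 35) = t/(t + 5*I)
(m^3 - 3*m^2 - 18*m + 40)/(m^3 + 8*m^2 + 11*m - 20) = (m^2 - 7*m + 10)/(m^2 + 4*m - 5)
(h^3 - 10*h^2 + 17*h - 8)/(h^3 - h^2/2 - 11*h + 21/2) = 2*(h^2 - 9*h + 8)/(2*h^2 + h - 21)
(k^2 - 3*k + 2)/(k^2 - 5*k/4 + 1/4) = 4*(k - 2)/(4*k - 1)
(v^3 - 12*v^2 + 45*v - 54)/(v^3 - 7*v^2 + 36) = (v - 3)/(v + 2)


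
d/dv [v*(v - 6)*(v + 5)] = 3*v^2 - 2*v - 30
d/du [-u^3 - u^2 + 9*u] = -3*u^2 - 2*u + 9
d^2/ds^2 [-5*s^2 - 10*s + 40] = -10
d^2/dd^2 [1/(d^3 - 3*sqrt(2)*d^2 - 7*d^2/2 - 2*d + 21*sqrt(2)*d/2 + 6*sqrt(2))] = 4*((-6*d + 7 + 6*sqrt(2))*(2*d^3 - 6*sqrt(2)*d^2 - 7*d^2 - 4*d + 21*sqrt(2)*d + 12*sqrt(2)) + (-6*d^2 + 14*d + 12*sqrt(2)*d - 21*sqrt(2) + 4)^2)/(2*d^3 - 6*sqrt(2)*d^2 - 7*d^2 - 4*d + 21*sqrt(2)*d + 12*sqrt(2))^3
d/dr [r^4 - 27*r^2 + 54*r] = 4*r^3 - 54*r + 54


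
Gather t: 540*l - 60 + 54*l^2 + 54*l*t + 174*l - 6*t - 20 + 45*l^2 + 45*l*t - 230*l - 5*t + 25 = 99*l^2 + 484*l + t*(99*l - 11) - 55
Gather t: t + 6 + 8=t + 14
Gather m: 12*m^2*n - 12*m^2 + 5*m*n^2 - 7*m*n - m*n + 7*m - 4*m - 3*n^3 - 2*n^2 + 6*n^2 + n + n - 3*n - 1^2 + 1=m^2*(12*n - 12) + m*(5*n^2 - 8*n + 3) - 3*n^3 + 4*n^2 - n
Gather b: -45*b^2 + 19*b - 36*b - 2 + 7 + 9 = -45*b^2 - 17*b + 14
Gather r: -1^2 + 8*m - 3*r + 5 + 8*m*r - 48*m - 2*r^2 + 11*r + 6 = -40*m - 2*r^2 + r*(8*m + 8) + 10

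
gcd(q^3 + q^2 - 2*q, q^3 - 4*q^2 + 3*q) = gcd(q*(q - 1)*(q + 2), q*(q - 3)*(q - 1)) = q^2 - q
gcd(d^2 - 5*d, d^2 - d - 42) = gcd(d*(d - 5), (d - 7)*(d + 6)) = 1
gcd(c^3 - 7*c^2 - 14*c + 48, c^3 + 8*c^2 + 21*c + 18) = c + 3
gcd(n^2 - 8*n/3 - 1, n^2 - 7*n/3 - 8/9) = n + 1/3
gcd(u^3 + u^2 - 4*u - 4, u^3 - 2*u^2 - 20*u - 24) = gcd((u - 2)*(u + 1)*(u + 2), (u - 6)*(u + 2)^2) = u + 2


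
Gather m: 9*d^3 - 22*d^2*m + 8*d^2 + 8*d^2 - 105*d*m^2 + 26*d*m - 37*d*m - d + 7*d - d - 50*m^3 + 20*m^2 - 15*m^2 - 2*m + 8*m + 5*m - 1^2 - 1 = 9*d^3 + 16*d^2 + 5*d - 50*m^3 + m^2*(5 - 105*d) + m*(-22*d^2 - 11*d + 11) - 2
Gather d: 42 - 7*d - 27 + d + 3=18 - 6*d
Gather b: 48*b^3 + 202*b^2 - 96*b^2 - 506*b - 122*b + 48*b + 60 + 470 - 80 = 48*b^3 + 106*b^2 - 580*b + 450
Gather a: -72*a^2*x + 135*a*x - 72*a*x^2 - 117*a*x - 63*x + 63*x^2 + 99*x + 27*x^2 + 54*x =-72*a^2*x + a*(-72*x^2 + 18*x) + 90*x^2 + 90*x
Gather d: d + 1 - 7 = d - 6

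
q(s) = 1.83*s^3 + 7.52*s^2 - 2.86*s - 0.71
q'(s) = 5.49*s^2 + 15.04*s - 2.86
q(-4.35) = 3.40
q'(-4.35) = 35.60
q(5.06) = 414.44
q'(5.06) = 213.81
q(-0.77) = 5.12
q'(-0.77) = -11.19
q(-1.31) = 11.83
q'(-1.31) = -13.14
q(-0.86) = 6.15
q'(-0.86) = -11.73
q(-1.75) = 17.52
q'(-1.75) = -12.37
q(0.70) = 1.60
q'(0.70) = 10.36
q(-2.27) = 23.13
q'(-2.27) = -8.71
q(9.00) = 1916.74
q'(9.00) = 577.19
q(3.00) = 107.80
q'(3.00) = 91.67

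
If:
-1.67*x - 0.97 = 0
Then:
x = -0.58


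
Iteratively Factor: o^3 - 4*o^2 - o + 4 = (o + 1)*(o^2 - 5*o + 4) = (o - 1)*(o + 1)*(o - 4)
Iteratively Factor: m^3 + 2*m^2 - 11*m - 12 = (m + 1)*(m^2 + m - 12) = (m + 1)*(m + 4)*(m - 3)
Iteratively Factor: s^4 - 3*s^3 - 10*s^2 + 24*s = (s - 4)*(s^3 + s^2 - 6*s) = (s - 4)*(s + 3)*(s^2 - 2*s) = (s - 4)*(s - 2)*(s + 3)*(s)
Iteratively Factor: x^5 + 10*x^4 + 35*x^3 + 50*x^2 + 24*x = (x)*(x^4 + 10*x^3 + 35*x^2 + 50*x + 24) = x*(x + 4)*(x^3 + 6*x^2 + 11*x + 6) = x*(x + 2)*(x + 4)*(x^2 + 4*x + 3) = x*(x + 1)*(x + 2)*(x + 4)*(x + 3)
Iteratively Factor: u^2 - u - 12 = (u + 3)*(u - 4)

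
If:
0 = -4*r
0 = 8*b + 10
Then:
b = -5/4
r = 0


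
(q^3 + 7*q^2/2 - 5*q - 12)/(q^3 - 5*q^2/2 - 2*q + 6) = (q + 4)/(q - 2)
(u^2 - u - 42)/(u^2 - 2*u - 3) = (-u^2 + u + 42)/(-u^2 + 2*u + 3)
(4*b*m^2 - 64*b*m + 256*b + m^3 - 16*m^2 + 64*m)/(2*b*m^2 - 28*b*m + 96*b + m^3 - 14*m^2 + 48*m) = (4*b*m - 32*b + m^2 - 8*m)/(2*b*m - 12*b + m^2 - 6*m)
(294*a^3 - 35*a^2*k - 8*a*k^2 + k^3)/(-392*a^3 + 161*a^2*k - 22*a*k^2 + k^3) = (-6*a - k)/(8*a - k)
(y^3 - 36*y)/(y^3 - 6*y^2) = (y + 6)/y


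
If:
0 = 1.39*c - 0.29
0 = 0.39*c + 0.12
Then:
No Solution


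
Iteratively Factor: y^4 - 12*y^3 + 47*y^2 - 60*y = (y - 4)*(y^3 - 8*y^2 + 15*y) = (y - 4)*(y - 3)*(y^2 - 5*y) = (y - 5)*(y - 4)*(y - 3)*(y)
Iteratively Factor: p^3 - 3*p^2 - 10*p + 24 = (p - 4)*(p^2 + p - 6) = (p - 4)*(p - 2)*(p + 3)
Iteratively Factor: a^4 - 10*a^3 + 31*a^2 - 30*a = (a - 3)*(a^3 - 7*a^2 + 10*a) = (a - 3)*(a - 2)*(a^2 - 5*a) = a*(a - 3)*(a - 2)*(a - 5)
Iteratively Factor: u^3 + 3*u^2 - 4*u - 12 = (u - 2)*(u^2 + 5*u + 6) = (u - 2)*(u + 2)*(u + 3)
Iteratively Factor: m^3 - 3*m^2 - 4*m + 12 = (m - 2)*(m^2 - m - 6) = (m - 2)*(m + 2)*(m - 3)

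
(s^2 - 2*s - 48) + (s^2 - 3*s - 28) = 2*s^2 - 5*s - 76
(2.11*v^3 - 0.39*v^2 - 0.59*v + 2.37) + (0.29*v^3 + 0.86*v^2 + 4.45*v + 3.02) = 2.4*v^3 + 0.47*v^2 + 3.86*v + 5.39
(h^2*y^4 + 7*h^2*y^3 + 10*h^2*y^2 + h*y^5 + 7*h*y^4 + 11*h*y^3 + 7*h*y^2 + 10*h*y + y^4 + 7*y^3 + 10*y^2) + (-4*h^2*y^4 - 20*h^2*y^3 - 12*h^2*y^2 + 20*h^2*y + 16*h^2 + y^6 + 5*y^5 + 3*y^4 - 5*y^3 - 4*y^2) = -3*h^2*y^4 - 13*h^2*y^3 - 2*h^2*y^2 + 20*h^2*y + 16*h^2 + h*y^5 + 7*h*y^4 + 11*h*y^3 + 7*h*y^2 + 10*h*y + y^6 + 5*y^5 + 4*y^4 + 2*y^3 + 6*y^2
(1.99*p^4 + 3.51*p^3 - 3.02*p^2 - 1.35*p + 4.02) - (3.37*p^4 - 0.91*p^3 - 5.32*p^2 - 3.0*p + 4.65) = -1.38*p^4 + 4.42*p^3 + 2.3*p^2 + 1.65*p - 0.630000000000001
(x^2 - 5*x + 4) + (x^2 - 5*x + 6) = 2*x^2 - 10*x + 10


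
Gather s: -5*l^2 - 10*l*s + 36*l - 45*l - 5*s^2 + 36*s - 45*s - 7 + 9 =-5*l^2 - 9*l - 5*s^2 + s*(-10*l - 9) + 2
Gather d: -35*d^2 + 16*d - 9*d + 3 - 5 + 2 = -35*d^2 + 7*d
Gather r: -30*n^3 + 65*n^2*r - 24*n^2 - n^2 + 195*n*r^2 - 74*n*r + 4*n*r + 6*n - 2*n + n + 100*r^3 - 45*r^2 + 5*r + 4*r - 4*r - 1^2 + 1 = -30*n^3 - 25*n^2 + 5*n + 100*r^3 + r^2*(195*n - 45) + r*(65*n^2 - 70*n + 5)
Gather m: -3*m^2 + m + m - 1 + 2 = -3*m^2 + 2*m + 1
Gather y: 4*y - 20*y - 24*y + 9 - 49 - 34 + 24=-40*y - 50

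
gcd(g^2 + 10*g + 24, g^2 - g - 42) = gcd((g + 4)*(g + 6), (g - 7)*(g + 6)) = g + 6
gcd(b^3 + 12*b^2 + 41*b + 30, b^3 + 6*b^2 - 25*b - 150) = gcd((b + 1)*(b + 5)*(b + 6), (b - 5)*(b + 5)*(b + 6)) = b^2 + 11*b + 30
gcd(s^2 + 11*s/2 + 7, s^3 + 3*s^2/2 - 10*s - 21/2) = s + 7/2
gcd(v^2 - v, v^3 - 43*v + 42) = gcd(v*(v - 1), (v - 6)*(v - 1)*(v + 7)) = v - 1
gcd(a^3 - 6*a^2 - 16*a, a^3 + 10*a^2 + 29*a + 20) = 1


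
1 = 1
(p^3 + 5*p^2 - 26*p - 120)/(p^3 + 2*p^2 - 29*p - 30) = (p + 4)/(p + 1)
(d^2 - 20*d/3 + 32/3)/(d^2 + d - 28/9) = 3*(3*d^2 - 20*d + 32)/(9*d^2 + 9*d - 28)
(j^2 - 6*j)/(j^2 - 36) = j/(j + 6)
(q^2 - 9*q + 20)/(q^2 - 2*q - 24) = (-q^2 + 9*q - 20)/(-q^2 + 2*q + 24)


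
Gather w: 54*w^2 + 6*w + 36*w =54*w^2 + 42*w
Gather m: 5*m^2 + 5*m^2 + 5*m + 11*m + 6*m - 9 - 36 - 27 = 10*m^2 + 22*m - 72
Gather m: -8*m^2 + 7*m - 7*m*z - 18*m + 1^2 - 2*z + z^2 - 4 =-8*m^2 + m*(-7*z - 11) + z^2 - 2*z - 3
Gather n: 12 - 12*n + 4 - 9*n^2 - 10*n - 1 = -9*n^2 - 22*n + 15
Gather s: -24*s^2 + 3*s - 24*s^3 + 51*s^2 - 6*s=-24*s^3 + 27*s^2 - 3*s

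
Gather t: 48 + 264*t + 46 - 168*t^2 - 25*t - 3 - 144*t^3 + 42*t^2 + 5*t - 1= -144*t^3 - 126*t^2 + 244*t + 90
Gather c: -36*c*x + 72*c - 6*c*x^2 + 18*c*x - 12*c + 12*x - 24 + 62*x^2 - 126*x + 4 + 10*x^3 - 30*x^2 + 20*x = c*(-6*x^2 - 18*x + 60) + 10*x^3 + 32*x^2 - 94*x - 20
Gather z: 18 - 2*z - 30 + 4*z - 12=2*z - 24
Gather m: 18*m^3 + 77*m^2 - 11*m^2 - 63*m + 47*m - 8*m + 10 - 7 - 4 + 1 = 18*m^3 + 66*m^2 - 24*m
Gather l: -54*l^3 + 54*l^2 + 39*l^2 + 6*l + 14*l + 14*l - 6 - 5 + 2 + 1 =-54*l^3 + 93*l^2 + 34*l - 8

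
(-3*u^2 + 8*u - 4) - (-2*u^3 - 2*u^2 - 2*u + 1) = 2*u^3 - u^2 + 10*u - 5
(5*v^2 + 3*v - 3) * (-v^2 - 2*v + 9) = -5*v^4 - 13*v^3 + 42*v^2 + 33*v - 27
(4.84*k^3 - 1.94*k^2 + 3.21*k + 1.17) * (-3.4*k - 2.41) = -16.456*k^4 - 5.0684*k^3 - 6.2386*k^2 - 11.7141*k - 2.8197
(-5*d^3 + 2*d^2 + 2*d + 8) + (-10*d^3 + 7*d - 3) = -15*d^3 + 2*d^2 + 9*d + 5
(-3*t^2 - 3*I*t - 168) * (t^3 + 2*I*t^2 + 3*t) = -3*t^5 - 9*I*t^4 - 171*t^3 - 345*I*t^2 - 504*t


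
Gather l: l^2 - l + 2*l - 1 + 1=l^2 + l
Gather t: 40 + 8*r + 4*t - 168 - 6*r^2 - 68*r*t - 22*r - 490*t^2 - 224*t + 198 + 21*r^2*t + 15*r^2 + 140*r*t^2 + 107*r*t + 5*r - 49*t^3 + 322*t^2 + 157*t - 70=9*r^2 - 9*r - 49*t^3 + t^2*(140*r - 168) + t*(21*r^2 + 39*r - 63)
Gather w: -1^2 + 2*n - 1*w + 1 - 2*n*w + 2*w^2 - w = 2*n + 2*w^2 + w*(-2*n - 2)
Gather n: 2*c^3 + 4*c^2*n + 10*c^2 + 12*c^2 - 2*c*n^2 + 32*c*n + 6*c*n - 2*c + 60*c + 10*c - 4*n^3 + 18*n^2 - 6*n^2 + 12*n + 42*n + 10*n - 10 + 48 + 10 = 2*c^3 + 22*c^2 + 68*c - 4*n^3 + n^2*(12 - 2*c) + n*(4*c^2 + 38*c + 64) + 48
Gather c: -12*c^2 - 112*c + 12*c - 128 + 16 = -12*c^2 - 100*c - 112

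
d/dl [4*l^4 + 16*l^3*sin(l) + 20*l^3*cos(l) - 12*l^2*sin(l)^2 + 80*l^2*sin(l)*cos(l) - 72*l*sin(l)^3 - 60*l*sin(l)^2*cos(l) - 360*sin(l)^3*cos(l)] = -20*l^3*sin(l) + 16*l^3*cos(l) + 16*l^3 - 160*l^2*sin(l)^2 - 24*l^2*sin(l)*cos(l) + 48*l^2*sin(l) + 60*l^2*cos(l) + 80*l^2 + 180*l*sin(l)^3 - 216*l*sin(l)^2*cos(l) - 24*l*sin(l)^2 + 160*l*sin(l)*cos(l) - 120*l*sin(l) + 1440*sin(l)^4 - 72*sin(l)^3 - 60*sin(l)^2*cos(l) - 1080*sin(l)^2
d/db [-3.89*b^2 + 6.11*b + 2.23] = 6.11 - 7.78*b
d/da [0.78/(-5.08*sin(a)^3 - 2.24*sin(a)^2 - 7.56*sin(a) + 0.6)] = (11.8872*sin(a)^2 + 3.4944*sin(a) + 5.8968)*cos(a)/(5.08*sin(a)^3 + 2.24*sin(a)^2 + 7.56*sin(a) - 0.6)^2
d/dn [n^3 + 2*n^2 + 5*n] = 3*n^2 + 4*n + 5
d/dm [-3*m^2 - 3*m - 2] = -6*m - 3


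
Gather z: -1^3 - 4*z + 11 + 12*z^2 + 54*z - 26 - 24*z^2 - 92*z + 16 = -12*z^2 - 42*z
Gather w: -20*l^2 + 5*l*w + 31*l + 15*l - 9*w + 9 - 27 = -20*l^2 + 46*l + w*(5*l - 9) - 18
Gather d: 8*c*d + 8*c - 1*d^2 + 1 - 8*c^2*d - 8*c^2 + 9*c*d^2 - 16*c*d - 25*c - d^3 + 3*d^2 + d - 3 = -8*c^2 - 17*c - d^3 + d^2*(9*c + 2) + d*(-8*c^2 - 8*c + 1) - 2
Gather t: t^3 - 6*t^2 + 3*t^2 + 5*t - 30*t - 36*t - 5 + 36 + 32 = t^3 - 3*t^2 - 61*t + 63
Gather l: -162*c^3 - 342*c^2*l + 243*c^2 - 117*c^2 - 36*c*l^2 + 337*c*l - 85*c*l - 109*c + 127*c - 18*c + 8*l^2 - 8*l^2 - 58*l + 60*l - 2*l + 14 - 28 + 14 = -162*c^3 + 126*c^2 - 36*c*l^2 + l*(-342*c^2 + 252*c)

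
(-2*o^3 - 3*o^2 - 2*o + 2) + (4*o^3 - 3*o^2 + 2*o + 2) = 2*o^3 - 6*o^2 + 4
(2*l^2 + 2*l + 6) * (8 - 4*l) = -8*l^3 + 8*l^2 - 8*l + 48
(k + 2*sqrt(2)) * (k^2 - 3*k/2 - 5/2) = k^3 - 3*k^2/2 + 2*sqrt(2)*k^2 - 3*sqrt(2)*k - 5*k/2 - 5*sqrt(2)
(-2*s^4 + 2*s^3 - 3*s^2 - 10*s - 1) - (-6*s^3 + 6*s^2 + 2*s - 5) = -2*s^4 + 8*s^3 - 9*s^2 - 12*s + 4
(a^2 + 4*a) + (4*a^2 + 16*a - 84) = 5*a^2 + 20*a - 84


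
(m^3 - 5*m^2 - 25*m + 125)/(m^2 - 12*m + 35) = (m^2 - 25)/(m - 7)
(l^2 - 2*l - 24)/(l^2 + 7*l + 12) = (l - 6)/(l + 3)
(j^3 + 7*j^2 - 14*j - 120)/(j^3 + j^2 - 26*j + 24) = (j + 5)/(j - 1)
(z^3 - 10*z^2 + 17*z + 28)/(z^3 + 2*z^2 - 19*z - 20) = (z - 7)/(z + 5)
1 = 1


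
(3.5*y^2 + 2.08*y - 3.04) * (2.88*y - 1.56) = 10.08*y^3 + 0.5304*y^2 - 12.0*y + 4.7424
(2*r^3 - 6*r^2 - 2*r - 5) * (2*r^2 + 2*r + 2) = 4*r^5 - 8*r^4 - 12*r^3 - 26*r^2 - 14*r - 10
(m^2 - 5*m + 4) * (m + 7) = m^3 + 2*m^2 - 31*m + 28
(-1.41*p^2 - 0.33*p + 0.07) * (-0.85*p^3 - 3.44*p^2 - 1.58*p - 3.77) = 1.1985*p^5 + 5.1309*p^4 + 3.3035*p^3 + 5.5963*p^2 + 1.1335*p - 0.2639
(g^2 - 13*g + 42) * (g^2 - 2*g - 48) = g^4 - 15*g^3 + 20*g^2 + 540*g - 2016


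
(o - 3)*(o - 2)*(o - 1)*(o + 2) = o^4 - 4*o^3 - o^2 + 16*o - 12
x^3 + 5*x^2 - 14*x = x*(x - 2)*(x + 7)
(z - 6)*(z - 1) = z^2 - 7*z + 6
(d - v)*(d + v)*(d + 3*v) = d^3 + 3*d^2*v - d*v^2 - 3*v^3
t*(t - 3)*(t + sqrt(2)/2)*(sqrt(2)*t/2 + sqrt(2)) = sqrt(2)*t^4/2 - sqrt(2)*t^3/2 + t^3/2 - 3*sqrt(2)*t^2 - t^2/2 - 3*t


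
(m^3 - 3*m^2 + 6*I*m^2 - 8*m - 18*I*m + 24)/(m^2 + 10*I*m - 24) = (m^2 + m*(-3 + 2*I) - 6*I)/(m + 6*I)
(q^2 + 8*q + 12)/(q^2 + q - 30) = (q + 2)/(q - 5)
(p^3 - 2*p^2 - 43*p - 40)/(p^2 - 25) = (p^2 - 7*p - 8)/(p - 5)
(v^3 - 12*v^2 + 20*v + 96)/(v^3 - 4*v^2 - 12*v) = (v - 8)/v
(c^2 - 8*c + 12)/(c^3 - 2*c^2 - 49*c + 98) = (c - 6)/(c^2 - 49)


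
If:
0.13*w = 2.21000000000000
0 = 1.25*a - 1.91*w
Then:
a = 25.98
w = 17.00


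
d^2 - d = d*(d - 1)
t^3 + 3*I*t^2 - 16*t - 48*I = (t - 4)*(t + 4)*(t + 3*I)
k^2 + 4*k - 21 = (k - 3)*(k + 7)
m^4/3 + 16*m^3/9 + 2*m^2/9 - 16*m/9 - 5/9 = (m/3 + 1/3)*(m - 1)*(m + 1/3)*(m + 5)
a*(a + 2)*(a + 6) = a^3 + 8*a^2 + 12*a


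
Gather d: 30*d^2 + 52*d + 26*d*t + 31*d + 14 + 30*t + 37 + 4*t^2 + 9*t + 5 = 30*d^2 + d*(26*t + 83) + 4*t^2 + 39*t + 56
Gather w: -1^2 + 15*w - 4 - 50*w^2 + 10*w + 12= -50*w^2 + 25*w + 7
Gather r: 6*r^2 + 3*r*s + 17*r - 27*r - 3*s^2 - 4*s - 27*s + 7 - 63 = 6*r^2 + r*(3*s - 10) - 3*s^2 - 31*s - 56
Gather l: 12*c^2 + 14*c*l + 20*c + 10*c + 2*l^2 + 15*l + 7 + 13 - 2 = 12*c^2 + 30*c + 2*l^2 + l*(14*c + 15) + 18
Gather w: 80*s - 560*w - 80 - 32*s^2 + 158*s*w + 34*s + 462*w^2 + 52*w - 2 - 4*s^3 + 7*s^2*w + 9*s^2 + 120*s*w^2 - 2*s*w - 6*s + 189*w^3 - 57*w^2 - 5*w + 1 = -4*s^3 - 23*s^2 + 108*s + 189*w^3 + w^2*(120*s + 405) + w*(7*s^2 + 156*s - 513) - 81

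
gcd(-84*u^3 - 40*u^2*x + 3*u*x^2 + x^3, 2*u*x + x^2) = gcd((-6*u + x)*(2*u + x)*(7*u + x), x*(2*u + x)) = 2*u + x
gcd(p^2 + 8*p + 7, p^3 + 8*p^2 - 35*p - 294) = p + 7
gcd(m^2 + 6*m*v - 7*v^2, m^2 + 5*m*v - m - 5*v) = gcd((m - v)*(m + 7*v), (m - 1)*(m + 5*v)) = 1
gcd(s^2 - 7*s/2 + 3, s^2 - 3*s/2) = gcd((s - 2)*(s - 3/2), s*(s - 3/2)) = s - 3/2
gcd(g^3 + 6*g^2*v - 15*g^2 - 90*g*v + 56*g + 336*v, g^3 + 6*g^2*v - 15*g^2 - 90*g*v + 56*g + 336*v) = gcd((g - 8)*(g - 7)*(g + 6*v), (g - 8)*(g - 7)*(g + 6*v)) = g^3 + 6*g^2*v - 15*g^2 - 90*g*v + 56*g + 336*v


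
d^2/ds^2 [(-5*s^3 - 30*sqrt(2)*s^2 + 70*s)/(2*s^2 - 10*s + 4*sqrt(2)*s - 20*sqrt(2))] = 25*(-4*sqrt(2)*s^3 + s^3 - 48*s^2 - 30*sqrt(2)*s^2 - 120*s + 84*sqrt(2)*s - 380*sqrt(2) + 112)/(s^6 - 15*s^5 + 6*sqrt(2)*s^5 - 90*sqrt(2)*s^4 + 99*s^4 - 485*s^3 + 466*sqrt(2)*s^3 - 990*sqrt(2)*s^2 + 1800*s^2 - 3000*s + 1200*sqrt(2)*s - 2000*sqrt(2))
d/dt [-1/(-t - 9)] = -1/(t + 9)^2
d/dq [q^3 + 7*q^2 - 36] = q*(3*q + 14)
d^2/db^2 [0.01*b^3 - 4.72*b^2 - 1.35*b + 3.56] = 0.06*b - 9.44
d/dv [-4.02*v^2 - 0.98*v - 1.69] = -8.04*v - 0.98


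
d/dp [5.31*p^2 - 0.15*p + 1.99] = 10.62*p - 0.15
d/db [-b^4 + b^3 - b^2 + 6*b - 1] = -4*b^3 + 3*b^2 - 2*b + 6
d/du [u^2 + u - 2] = 2*u + 1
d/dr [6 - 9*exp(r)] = -9*exp(r)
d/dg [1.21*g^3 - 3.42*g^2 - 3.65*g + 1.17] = 3.63*g^2 - 6.84*g - 3.65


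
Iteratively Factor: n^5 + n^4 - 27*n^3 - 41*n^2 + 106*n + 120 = (n + 1)*(n^4 - 27*n^2 - 14*n + 120) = (n - 5)*(n + 1)*(n^3 + 5*n^2 - 2*n - 24) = (n - 5)*(n + 1)*(n + 4)*(n^2 + n - 6) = (n - 5)*(n + 1)*(n + 3)*(n + 4)*(n - 2)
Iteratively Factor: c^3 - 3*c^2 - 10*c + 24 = (c + 3)*(c^2 - 6*c + 8) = (c - 4)*(c + 3)*(c - 2)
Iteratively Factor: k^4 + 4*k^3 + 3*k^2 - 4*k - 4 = (k + 1)*(k^3 + 3*k^2 - 4) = (k - 1)*(k + 1)*(k^2 + 4*k + 4) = (k - 1)*(k + 1)*(k + 2)*(k + 2)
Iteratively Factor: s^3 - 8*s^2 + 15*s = (s - 5)*(s^2 - 3*s) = (s - 5)*(s - 3)*(s)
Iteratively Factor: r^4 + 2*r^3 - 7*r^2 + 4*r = (r)*(r^3 + 2*r^2 - 7*r + 4) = r*(r - 1)*(r^2 + 3*r - 4) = r*(r - 1)^2*(r + 4)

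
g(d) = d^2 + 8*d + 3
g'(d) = 2*d + 8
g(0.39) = 6.27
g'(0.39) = 8.78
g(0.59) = 8.07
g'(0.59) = 9.18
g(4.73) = 63.21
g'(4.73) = 17.46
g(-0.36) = 0.25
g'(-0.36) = 7.28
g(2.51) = 29.38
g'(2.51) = 13.02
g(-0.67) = -1.91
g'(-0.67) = 6.66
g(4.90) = 66.21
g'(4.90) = 17.80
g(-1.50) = -6.75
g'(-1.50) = 5.00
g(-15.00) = 108.00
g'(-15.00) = -22.00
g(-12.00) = 51.00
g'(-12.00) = -16.00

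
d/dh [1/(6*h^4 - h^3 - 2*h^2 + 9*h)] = (-24*h^3 + 3*h^2 + 4*h - 9)/(h^2*(6*h^3 - h^2 - 2*h + 9)^2)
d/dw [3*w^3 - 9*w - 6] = 9*w^2 - 9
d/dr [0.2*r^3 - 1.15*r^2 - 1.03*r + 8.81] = 0.6*r^2 - 2.3*r - 1.03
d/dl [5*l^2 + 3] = 10*l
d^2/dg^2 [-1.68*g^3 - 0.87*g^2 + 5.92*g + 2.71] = -10.08*g - 1.74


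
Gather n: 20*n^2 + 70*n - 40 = 20*n^2 + 70*n - 40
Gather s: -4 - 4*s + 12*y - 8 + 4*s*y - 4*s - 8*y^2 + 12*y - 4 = s*(4*y - 8) - 8*y^2 + 24*y - 16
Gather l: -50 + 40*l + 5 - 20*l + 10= 20*l - 35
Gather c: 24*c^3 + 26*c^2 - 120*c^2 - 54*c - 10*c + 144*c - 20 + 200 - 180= 24*c^3 - 94*c^2 + 80*c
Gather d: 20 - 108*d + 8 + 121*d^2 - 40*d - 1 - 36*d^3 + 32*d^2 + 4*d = -36*d^3 + 153*d^2 - 144*d + 27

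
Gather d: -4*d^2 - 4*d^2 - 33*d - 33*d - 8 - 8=-8*d^2 - 66*d - 16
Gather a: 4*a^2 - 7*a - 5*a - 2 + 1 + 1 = 4*a^2 - 12*a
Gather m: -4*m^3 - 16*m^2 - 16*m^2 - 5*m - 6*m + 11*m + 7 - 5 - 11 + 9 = -4*m^3 - 32*m^2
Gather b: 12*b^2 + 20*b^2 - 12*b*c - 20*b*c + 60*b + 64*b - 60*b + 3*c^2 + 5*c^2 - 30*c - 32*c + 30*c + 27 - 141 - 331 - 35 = 32*b^2 + b*(64 - 32*c) + 8*c^2 - 32*c - 480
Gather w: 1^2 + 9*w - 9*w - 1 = 0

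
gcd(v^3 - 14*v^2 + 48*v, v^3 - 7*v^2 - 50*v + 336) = v^2 - 14*v + 48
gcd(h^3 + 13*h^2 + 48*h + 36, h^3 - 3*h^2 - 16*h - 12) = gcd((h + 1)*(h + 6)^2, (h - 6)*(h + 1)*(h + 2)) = h + 1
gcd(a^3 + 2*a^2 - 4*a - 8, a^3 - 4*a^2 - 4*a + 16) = a^2 - 4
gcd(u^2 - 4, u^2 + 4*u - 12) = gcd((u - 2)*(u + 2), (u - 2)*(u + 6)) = u - 2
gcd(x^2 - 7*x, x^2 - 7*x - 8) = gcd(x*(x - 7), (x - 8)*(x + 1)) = 1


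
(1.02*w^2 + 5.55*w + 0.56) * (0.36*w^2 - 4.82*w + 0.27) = 0.3672*w^4 - 2.9184*w^3 - 26.274*w^2 - 1.2007*w + 0.1512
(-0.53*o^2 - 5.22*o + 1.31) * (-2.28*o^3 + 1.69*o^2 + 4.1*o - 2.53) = 1.2084*o^5 + 11.0059*o^4 - 13.9816*o^3 - 17.8472*o^2 + 18.5776*o - 3.3143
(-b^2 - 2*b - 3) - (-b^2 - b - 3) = -b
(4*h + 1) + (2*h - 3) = 6*h - 2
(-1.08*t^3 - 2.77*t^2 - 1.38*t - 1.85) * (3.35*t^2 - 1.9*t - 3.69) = -3.618*t^5 - 7.2275*t^4 + 4.6252*t^3 + 6.6458*t^2 + 8.6072*t + 6.8265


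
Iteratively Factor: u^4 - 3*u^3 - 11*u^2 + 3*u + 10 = (u - 1)*(u^3 - 2*u^2 - 13*u - 10) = (u - 5)*(u - 1)*(u^2 + 3*u + 2) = (u - 5)*(u - 1)*(u + 1)*(u + 2)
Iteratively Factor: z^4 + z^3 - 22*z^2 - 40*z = (z + 4)*(z^3 - 3*z^2 - 10*z) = (z + 2)*(z + 4)*(z^2 - 5*z) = z*(z + 2)*(z + 4)*(z - 5)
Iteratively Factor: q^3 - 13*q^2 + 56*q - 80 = (q - 4)*(q^2 - 9*q + 20) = (q - 4)^2*(q - 5)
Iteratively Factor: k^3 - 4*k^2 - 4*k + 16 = (k - 2)*(k^2 - 2*k - 8) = (k - 4)*(k - 2)*(k + 2)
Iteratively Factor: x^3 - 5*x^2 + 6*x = (x - 2)*(x^2 - 3*x) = x*(x - 2)*(x - 3)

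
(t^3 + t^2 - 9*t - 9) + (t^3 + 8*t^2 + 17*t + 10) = 2*t^3 + 9*t^2 + 8*t + 1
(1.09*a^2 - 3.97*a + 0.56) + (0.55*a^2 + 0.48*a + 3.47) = 1.64*a^2 - 3.49*a + 4.03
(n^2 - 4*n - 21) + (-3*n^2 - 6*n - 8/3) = -2*n^2 - 10*n - 71/3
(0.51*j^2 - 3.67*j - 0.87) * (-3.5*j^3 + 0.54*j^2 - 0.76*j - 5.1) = -1.785*j^5 + 13.1204*j^4 + 0.6756*j^3 - 0.2816*j^2 + 19.3782*j + 4.437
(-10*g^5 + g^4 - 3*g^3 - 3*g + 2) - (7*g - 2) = -10*g^5 + g^4 - 3*g^3 - 10*g + 4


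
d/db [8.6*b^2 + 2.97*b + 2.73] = 17.2*b + 2.97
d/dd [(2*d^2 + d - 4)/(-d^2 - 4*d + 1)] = (-7*d^2 - 4*d - 15)/(d^4 + 8*d^3 + 14*d^2 - 8*d + 1)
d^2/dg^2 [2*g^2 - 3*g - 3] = 4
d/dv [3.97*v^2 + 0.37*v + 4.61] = 7.94*v + 0.37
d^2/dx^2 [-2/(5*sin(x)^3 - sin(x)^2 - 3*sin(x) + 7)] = 2*(225*sin(x)^6 - 55*sin(x)^5 - 326*sin(x)^4 - 226*sin(x)^3 + 121*sin(x)^2 + 213*sin(x) - 32)/(5*sin(x)^3 - sin(x)^2 - 3*sin(x) + 7)^3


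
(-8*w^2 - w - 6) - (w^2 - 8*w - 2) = -9*w^2 + 7*w - 4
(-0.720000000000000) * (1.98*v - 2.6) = 1.872 - 1.4256*v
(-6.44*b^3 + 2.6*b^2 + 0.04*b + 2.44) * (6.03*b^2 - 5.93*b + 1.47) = -38.8332*b^5 + 53.8672*b^4 - 24.6436*b^3 + 18.298*b^2 - 14.4104*b + 3.5868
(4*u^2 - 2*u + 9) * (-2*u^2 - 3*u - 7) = -8*u^4 - 8*u^3 - 40*u^2 - 13*u - 63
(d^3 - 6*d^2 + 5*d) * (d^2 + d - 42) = d^5 - 5*d^4 - 43*d^3 + 257*d^2 - 210*d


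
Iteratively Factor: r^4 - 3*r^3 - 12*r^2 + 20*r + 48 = (r - 3)*(r^3 - 12*r - 16) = (r - 3)*(r + 2)*(r^2 - 2*r - 8) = (r - 3)*(r + 2)^2*(r - 4)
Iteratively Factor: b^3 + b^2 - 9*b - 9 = (b + 1)*(b^2 - 9) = (b + 1)*(b + 3)*(b - 3)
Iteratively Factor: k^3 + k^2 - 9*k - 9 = (k - 3)*(k^2 + 4*k + 3) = (k - 3)*(k + 3)*(k + 1)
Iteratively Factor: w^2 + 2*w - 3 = (w + 3)*(w - 1)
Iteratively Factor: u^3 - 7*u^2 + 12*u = (u - 4)*(u^2 - 3*u) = u*(u - 4)*(u - 3)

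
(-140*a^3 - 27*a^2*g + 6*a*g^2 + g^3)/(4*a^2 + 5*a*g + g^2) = (-35*a^2 + 2*a*g + g^2)/(a + g)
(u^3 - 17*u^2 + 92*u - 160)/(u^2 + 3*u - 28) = (u^2 - 13*u + 40)/(u + 7)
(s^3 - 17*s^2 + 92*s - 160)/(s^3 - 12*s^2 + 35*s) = (s^2 - 12*s + 32)/(s*(s - 7))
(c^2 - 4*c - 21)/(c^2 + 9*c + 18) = (c - 7)/(c + 6)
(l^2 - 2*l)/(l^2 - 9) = l*(l - 2)/(l^2 - 9)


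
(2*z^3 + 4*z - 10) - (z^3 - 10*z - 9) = z^3 + 14*z - 1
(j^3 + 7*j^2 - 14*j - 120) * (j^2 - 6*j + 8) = j^5 + j^4 - 48*j^3 + 20*j^2 + 608*j - 960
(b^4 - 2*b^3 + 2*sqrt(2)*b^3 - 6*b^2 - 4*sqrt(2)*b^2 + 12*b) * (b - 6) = b^5 - 8*b^4 + 2*sqrt(2)*b^4 - 16*sqrt(2)*b^3 + 6*b^3 + 24*sqrt(2)*b^2 + 48*b^2 - 72*b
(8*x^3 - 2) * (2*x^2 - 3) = 16*x^5 - 24*x^3 - 4*x^2 + 6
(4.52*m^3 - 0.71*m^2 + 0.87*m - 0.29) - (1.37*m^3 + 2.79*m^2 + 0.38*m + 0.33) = 3.15*m^3 - 3.5*m^2 + 0.49*m - 0.62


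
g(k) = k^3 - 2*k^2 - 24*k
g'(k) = 3*k^2 - 4*k - 24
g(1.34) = -33.35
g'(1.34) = -23.97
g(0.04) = -0.96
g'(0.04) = -24.16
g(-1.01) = 21.17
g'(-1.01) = -16.90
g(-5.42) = -87.89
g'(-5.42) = 85.81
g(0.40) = -9.86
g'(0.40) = -25.12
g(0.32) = -7.85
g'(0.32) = -24.97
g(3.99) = -64.08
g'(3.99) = 7.80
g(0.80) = -19.97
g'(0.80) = -25.28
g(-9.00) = -675.00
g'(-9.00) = 255.00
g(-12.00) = -1728.00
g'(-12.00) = 456.00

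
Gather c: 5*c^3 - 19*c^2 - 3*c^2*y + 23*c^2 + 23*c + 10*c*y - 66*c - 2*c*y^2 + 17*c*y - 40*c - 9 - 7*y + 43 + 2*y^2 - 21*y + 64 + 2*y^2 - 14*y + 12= 5*c^3 + c^2*(4 - 3*y) + c*(-2*y^2 + 27*y - 83) + 4*y^2 - 42*y + 110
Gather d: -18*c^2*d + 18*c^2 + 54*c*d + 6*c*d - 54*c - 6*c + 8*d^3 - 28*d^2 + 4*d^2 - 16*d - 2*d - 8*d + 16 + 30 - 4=18*c^2 - 60*c + 8*d^3 - 24*d^2 + d*(-18*c^2 + 60*c - 26) + 42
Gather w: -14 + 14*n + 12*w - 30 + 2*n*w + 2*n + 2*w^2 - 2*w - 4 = 16*n + 2*w^2 + w*(2*n + 10) - 48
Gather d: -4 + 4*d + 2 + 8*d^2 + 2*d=8*d^2 + 6*d - 2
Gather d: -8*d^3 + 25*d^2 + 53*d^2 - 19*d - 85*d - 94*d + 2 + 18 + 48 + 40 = -8*d^3 + 78*d^2 - 198*d + 108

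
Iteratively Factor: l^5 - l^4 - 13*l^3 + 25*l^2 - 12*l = (l)*(l^4 - l^3 - 13*l^2 + 25*l - 12) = l*(l + 4)*(l^3 - 5*l^2 + 7*l - 3) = l*(l - 1)*(l + 4)*(l^2 - 4*l + 3) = l*(l - 1)^2*(l + 4)*(l - 3)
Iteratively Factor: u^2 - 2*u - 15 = (u + 3)*(u - 5)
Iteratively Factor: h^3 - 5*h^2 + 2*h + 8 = (h - 2)*(h^2 - 3*h - 4) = (h - 2)*(h + 1)*(h - 4)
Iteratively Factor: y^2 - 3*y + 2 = (y - 2)*(y - 1)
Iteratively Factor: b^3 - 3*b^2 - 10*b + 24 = (b - 2)*(b^2 - b - 12) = (b - 4)*(b - 2)*(b + 3)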